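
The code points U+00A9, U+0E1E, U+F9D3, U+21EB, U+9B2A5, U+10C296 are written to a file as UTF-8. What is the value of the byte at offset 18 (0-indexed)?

U+00A9 → 2-byte form C2 A9 at offsets 0–1.
U+0E1E → 3-byte form E0 B8 9E at offsets 2–4.
U+F9D3 → 3-byte form EF A7 93 at offsets 5–7.
U+21EB → 3-byte form E2 87 AB at offsets 8–10.
U+9B2A5 → 4-byte form F2 9B 8A A5 at offsets 11–14.
U+10C296 → 4-byte form F4 8C 8A 96 at offsets 15–18.
Offset 18 falls in char 6's range; it's byte 4 of F4 8C 8A 96 = 0x96.

0x96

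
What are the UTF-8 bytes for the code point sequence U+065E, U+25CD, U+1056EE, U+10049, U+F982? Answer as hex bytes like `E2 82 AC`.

D9 9E E2 97 8D F4 85 9B AE F0 90 81 89 EF A6 82

U+065E: 2-byte form → D9 9E.
U+25CD: 3-byte form → E2 97 8D.
U+1056EE: 4-byte form → F4 85 9B AE.
U+10049: 4-byte form → F0 90 81 89.
U+F982: 3-byte form → EF A6 82.
Concatenated (16 bytes): D9 9E E2 97 8D F4 85 9B AE F0 90 81 89 EF A6 82.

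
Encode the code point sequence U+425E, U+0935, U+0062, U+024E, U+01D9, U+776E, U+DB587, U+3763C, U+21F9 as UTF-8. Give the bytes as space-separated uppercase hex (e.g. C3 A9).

E4 89 9E E0 A4 B5 62 C9 8E C7 99 E7 9D AE F3 9B 96 87 F0 B7 98 BC E2 87 B9

U+425E: 3-byte form → E4 89 9E.
U+0935: 3-byte form → E0 A4 B5.
U+0062: 1-byte form → 62.
U+024E: 2-byte form → C9 8E.
U+01D9: 2-byte form → C7 99.
U+776E: 3-byte form → E7 9D AE.
U+DB587: 4-byte form → F3 9B 96 87.
U+3763C: 4-byte form → F0 B7 98 BC.
U+21F9: 3-byte form → E2 87 B9.
Concatenated (25 bytes): E4 89 9E E0 A4 B5 62 C9 8E C7 99 E7 9D AE F3 9B 96 87 F0 B7 98 BC E2 87 B9.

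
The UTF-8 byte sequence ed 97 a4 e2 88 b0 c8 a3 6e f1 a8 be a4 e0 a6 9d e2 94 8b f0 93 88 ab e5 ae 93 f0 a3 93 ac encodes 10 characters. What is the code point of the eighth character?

Offset 0: leading byte 0xED = 11101101 → 3-byte char #1 = ED 97 A4.
Offset 3: leading byte 0xE2 = 11100010 → 3-byte char #2 = E2 88 B0.
Offset 6: leading byte 0xC8 = 11001000 → 2-byte char #3 = C8 A3.
Offset 8: leading byte 0x6E = 01101110 → 1-byte char #4 = 6E.
Offset 9: leading byte 0xF1 = 11110001 → 4-byte char #5 = F1 A8 BE A4.
Offset 13: leading byte 0xE0 = 11100000 → 3-byte char #6 = E0 A6 9D.
Offset 16: leading byte 0xE2 = 11100010 → 3-byte char #7 = E2 94 8B.
Offset 19: leading byte 0xF0 = 11110000 → 4-byte char #8 = F0 93 88 AB.
Leading byte 0xF0 = 11110000 matches 11110xxx → 4-byte sequence.
Byte 1: 0xF0 = 11110000, payload 000 (3 bits).
Byte 2: 0x93 = 10010011 (10xxxxxx ✓), payload 010011.
Byte 3: 0x88 = 10001000 (10xxxxxx ✓), payload 001000.
Byte 4: 0xAB = 10101011 (10xxxxxx ✓), payload 101011.
Concatenate: 000010011001000101011 = 0x1322B (21 bits → U+1322B).

U+1322B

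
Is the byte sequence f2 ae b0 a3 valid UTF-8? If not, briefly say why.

valid

Leading byte 0xF2 = 11110010 → 4-byte form.
Continuation bytes 0xAE=10101110, 0xB0=10110000, 0xA3=10100011 all match 10xxxxxx.
Decoded value 0xAEC23 is ≥ 0x10000 (shortest form) and not a surrogate.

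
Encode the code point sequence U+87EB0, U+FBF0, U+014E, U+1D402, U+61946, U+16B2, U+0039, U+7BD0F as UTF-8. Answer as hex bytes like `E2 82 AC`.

U+87EB0: 4-byte form → F2 87 BA B0.
U+FBF0: 3-byte form → EF AF B0.
U+014E: 2-byte form → C5 8E.
U+1D402: 4-byte form → F0 9D 90 82.
U+61946: 4-byte form → F1 A1 A5 86.
U+16B2: 3-byte form → E1 9A B2.
U+0039: 1-byte form → 39.
U+7BD0F: 4-byte form → F1 BB B4 8F.
Concatenated (25 bytes): F2 87 BA B0 EF AF B0 C5 8E F0 9D 90 82 F1 A1 A5 86 E1 9A B2 39 F1 BB B4 8F.

F2 87 BA B0 EF AF B0 C5 8E F0 9D 90 82 F1 A1 A5 86 E1 9A B2 39 F1 BB B4 8F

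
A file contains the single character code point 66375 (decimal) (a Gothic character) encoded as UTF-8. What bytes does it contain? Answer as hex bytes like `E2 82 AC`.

U+10347 = 0x10347 = 66375 decimal. In range U+10000–U+10FFFF → 4-byte form: 11110xxx 10xxxxxx 10xxxxxx 10xxxxxx.
Binary (21 bits): 000010000001101000111.
Split 3+6+6+6: 000 | 010000 | 001101 | 000111.
Byte 1: 11110000 = 0xF0.
Byte 2: 10010000 = 0x90.
Byte 3: 10001101 = 0x8D.
Byte 4: 10000111 = 0x87.

F0 90 8D 87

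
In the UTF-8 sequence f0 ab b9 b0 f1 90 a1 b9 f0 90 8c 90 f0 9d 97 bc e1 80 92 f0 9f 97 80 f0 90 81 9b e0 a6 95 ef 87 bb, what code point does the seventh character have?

U+1005B

Offset 0: leading byte 0xF0 = 11110000 → 4-byte char #1 = F0 AB B9 B0.
Offset 4: leading byte 0xF1 = 11110001 → 4-byte char #2 = F1 90 A1 B9.
Offset 8: leading byte 0xF0 = 11110000 → 4-byte char #3 = F0 90 8C 90.
Offset 12: leading byte 0xF0 = 11110000 → 4-byte char #4 = F0 9D 97 BC.
Offset 16: leading byte 0xE1 = 11100001 → 3-byte char #5 = E1 80 92.
Offset 19: leading byte 0xF0 = 11110000 → 4-byte char #6 = F0 9F 97 80.
Offset 23: leading byte 0xF0 = 11110000 → 4-byte char #7 = F0 90 81 9B.
Leading byte 0xF0 = 11110000 matches 11110xxx → 4-byte sequence.
Byte 1: 0xF0 = 11110000, payload 000 (3 bits).
Byte 2: 0x90 = 10010000 (10xxxxxx ✓), payload 010000.
Byte 3: 0x81 = 10000001 (10xxxxxx ✓), payload 000001.
Byte 4: 0x9B = 10011011 (10xxxxxx ✓), payload 011011.
Concatenate: 000010000000001011011 = 0x1005B (21 bits → U+1005B).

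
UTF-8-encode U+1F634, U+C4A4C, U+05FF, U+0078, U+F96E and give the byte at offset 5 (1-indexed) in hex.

1-indexed offset 5 is 0-indexed offset 4.
U+1F634 → 4-byte form F0 9F 98 B4 at offsets 0–3.
U+C4A4C → 4-byte form F3 84 A9 8C at offsets 4–7.
Offset 4 falls in char 2's range; it's byte 1 of F3 84 A9 8C = 0xF3.

0xF3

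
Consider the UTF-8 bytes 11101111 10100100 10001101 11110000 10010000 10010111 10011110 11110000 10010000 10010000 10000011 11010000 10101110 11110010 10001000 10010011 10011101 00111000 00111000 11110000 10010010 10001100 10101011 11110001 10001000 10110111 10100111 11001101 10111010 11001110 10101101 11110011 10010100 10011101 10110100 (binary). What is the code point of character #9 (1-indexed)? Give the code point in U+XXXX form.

U+48DE7

Offset 0: leading byte 0xEF = 11101111 → 3-byte char #1 = EF A4 8D.
Offset 3: leading byte 0xF0 = 11110000 → 4-byte char #2 = F0 90 97 9E.
Offset 7: leading byte 0xF0 = 11110000 → 4-byte char #3 = F0 90 90 83.
Offset 11: leading byte 0xD0 = 11010000 → 2-byte char #4 = D0 AE.
Offset 13: leading byte 0xF2 = 11110010 → 4-byte char #5 = F2 88 93 9D.
Offset 17: leading byte 0x38 = 00111000 → 1-byte char #6 = 38.
Offset 18: leading byte 0x38 = 00111000 → 1-byte char #7 = 38.
Offset 19: leading byte 0xF0 = 11110000 → 4-byte char #8 = F0 92 8C AB.
Offset 23: leading byte 0xF1 = 11110001 → 4-byte char #9 = F1 88 B7 A7.
Leading byte 0xF1 = 11110001 matches 11110xxx → 4-byte sequence.
Byte 1: 0xF1 = 11110001, payload 001 (3 bits).
Byte 2: 0x88 = 10001000 (10xxxxxx ✓), payload 001000.
Byte 3: 0xB7 = 10110111 (10xxxxxx ✓), payload 110111.
Byte 4: 0xA7 = 10100111 (10xxxxxx ✓), payload 100111.
Concatenate: 001001000110111100111 = 0x48DE7 (21 bits → U+48DE7).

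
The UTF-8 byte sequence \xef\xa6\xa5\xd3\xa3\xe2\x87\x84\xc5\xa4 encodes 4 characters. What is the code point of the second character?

U+04E3

Offset 0: leading byte 0xEF = 11101111 → 3-byte char #1 = EF A6 A5.
Offset 3: leading byte 0xD3 = 11010011 → 2-byte char #2 = D3 A3.
Leading byte 0xD3 = 11010011 matches 110xxxxx → 2-byte sequence.
Byte 1: 0xD3 = 11010011, payload 10011 (5 bits).
Byte 2: 0xA3 = 10100011 (10xxxxxx ✓), payload 100011.
Concatenate: 10011100011 = 0x4E3 (11 bits → U+04E3).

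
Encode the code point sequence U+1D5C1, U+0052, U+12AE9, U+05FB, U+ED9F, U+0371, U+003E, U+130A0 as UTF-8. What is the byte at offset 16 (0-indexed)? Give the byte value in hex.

U+1D5C1 → 4-byte form F0 9D 97 81 at offsets 0–3.
U+0052 → 1-byte form 52 at offsets 4–4.
U+12AE9 → 4-byte form F0 92 AB A9 at offsets 5–8.
U+05FB → 2-byte form D7 BB at offsets 9–10.
U+ED9F → 3-byte form EE B6 9F at offsets 11–13.
U+0371 → 2-byte form CD B1 at offsets 14–15.
U+003E → 1-byte form 3E at offsets 16–16.
Offset 16 falls in char 7's range; it's byte 1 of 3E = 0x3E.

0x3E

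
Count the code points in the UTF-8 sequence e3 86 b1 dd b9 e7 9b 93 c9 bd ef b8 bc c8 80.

Byte at offset 0: 0xE3 = 11100011 → 3-byte char (#1). Advance 3.
Byte at offset 3: 0xDD = 11011101 → 2-byte char (#2). Advance 2.
Byte at offset 5: 0xE7 = 11100111 → 3-byte char (#3). Advance 3.
Byte at offset 8: 0xC9 = 11001001 → 2-byte char (#4). Advance 2.
Byte at offset 10: 0xEF = 11101111 → 3-byte char (#5). Advance 3.
Byte at offset 13: 0xC8 = 11001000 → 2-byte char (#6). Advance 2.
Reached end at offset 15 after 6 code points.

6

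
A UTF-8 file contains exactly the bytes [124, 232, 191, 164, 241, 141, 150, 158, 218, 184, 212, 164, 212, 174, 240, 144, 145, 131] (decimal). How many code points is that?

Byte at offset 0: 0x7C = 01111100 → 1-byte char (#1). Advance 1.
Byte at offset 1: 0xE8 = 11101000 → 3-byte char (#2). Advance 3.
Byte at offset 4: 0xF1 = 11110001 → 4-byte char (#3). Advance 4.
Byte at offset 8: 0xDA = 11011010 → 2-byte char (#4). Advance 2.
Byte at offset 10: 0xD4 = 11010100 → 2-byte char (#5). Advance 2.
Byte at offset 12: 0xD4 = 11010100 → 2-byte char (#6). Advance 2.
Byte at offset 14: 0xF0 = 11110000 → 4-byte char (#7). Advance 4.
Reached end at offset 18 after 7 code points.

7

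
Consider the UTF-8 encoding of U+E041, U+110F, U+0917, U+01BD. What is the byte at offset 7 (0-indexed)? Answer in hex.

0xA4

U+E041 → 3-byte form EE 81 81 at offsets 0–2.
U+110F → 3-byte form E1 84 8F at offsets 3–5.
U+0917 → 3-byte form E0 A4 97 at offsets 6–8.
Offset 7 falls in char 3's range; it's byte 2 of E0 A4 97 = 0xA4.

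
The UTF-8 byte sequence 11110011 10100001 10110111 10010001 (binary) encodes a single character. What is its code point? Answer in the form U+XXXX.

U+E1DD1

Leading byte 0xF3 = 11110011 matches 11110xxx → 4-byte sequence.
Byte 1: 0xF3 = 11110011, payload 011 (3 bits).
Byte 2: 0xA1 = 10100001 (10xxxxxx ✓), payload 100001.
Byte 3: 0xB7 = 10110111 (10xxxxxx ✓), payload 110111.
Byte 4: 0x91 = 10010001 (10xxxxxx ✓), payload 010001.
Concatenate: 011100001110111010001 = 0xE1DD1 (21 bits → U+E1DD1).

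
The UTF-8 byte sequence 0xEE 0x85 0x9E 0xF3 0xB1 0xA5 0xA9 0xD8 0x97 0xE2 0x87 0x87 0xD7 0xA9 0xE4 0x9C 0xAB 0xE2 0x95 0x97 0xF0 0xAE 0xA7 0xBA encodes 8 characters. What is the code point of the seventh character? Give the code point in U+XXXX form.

Offset 0: leading byte 0xEE = 11101110 → 3-byte char #1 = EE 85 9E.
Offset 3: leading byte 0xF3 = 11110011 → 4-byte char #2 = F3 B1 A5 A9.
Offset 7: leading byte 0xD8 = 11011000 → 2-byte char #3 = D8 97.
Offset 9: leading byte 0xE2 = 11100010 → 3-byte char #4 = E2 87 87.
Offset 12: leading byte 0xD7 = 11010111 → 2-byte char #5 = D7 A9.
Offset 14: leading byte 0xE4 = 11100100 → 3-byte char #6 = E4 9C AB.
Offset 17: leading byte 0xE2 = 11100010 → 3-byte char #7 = E2 95 97.
Leading byte 0xE2 = 11100010 matches 1110xxxx → 3-byte sequence.
Byte 1: 0xE2 = 11100010, payload 0010 (4 bits).
Byte 2: 0x95 = 10010101 (10xxxxxx ✓), payload 010101.
Byte 3: 0x97 = 10010111 (10xxxxxx ✓), payload 010111.
Concatenate: 0010010101010111 = 0x2557 (16 bits → U+2557).

U+2557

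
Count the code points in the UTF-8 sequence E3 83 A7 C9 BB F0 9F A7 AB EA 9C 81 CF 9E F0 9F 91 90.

Byte at offset 0: 0xE3 = 11100011 → 3-byte char (#1). Advance 3.
Byte at offset 3: 0xC9 = 11001001 → 2-byte char (#2). Advance 2.
Byte at offset 5: 0xF0 = 11110000 → 4-byte char (#3). Advance 4.
Byte at offset 9: 0xEA = 11101010 → 3-byte char (#4). Advance 3.
Byte at offset 12: 0xCF = 11001111 → 2-byte char (#5). Advance 2.
Byte at offset 14: 0xF0 = 11110000 → 4-byte char (#6). Advance 4.
Reached end at offset 18 after 6 code points.

6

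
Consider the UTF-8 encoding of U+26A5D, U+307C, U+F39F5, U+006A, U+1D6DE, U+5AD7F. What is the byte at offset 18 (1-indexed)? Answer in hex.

1-indexed offset 18 is 0-indexed offset 17.
U+26A5D → 4-byte form F0 A6 A9 9D at offsets 0–3.
U+307C → 3-byte form E3 81 BC at offsets 4–6.
U+F39F5 → 4-byte form F3 B3 A7 B5 at offsets 7–10.
U+006A → 1-byte form 6A at offsets 11–11.
U+1D6DE → 4-byte form F0 9D 9B 9E at offsets 12–15.
U+5AD7F → 4-byte form F1 9A B5 BF at offsets 16–19.
Offset 17 falls in char 6's range; it's byte 2 of F1 9A B5 BF = 0x9A.

0x9A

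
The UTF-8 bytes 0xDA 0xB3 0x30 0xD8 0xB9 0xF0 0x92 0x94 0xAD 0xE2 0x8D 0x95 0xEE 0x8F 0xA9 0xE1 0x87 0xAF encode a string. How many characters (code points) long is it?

7

Byte at offset 0: 0xDA = 11011010 → 2-byte char (#1). Advance 2.
Byte at offset 2: 0x30 = 00110000 → 1-byte char (#2). Advance 1.
Byte at offset 3: 0xD8 = 11011000 → 2-byte char (#3). Advance 2.
Byte at offset 5: 0xF0 = 11110000 → 4-byte char (#4). Advance 4.
Byte at offset 9: 0xE2 = 11100010 → 3-byte char (#5). Advance 3.
Byte at offset 12: 0xEE = 11101110 → 3-byte char (#6). Advance 3.
Byte at offset 15: 0xE1 = 11100001 → 3-byte char (#7). Advance 3.
Reached end at offset 18 after 7 code points.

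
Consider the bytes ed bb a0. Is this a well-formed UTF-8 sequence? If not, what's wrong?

invalid (encodes a surrogate (U+D800–U+DFFF))

Structurally a 3-byte sequence; payload = 0xDEE0.
But 0xDEE0 is in U+D800–U+DFFF, the surrogate range. Surrogates are not Unicode scalar values and are forbidden in UTF-8.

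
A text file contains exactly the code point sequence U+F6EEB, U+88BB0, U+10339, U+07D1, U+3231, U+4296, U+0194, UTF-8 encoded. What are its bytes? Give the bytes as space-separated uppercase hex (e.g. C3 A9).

U+F6EEB: 4-byte form → F3 B6 BB AB.
U+88BB0: 4-byte form → F2 88 AE B0.
U+10339: 4-byte form → F0 90 8C B9.
U+07D1: 2-byte form → DF 91.
U+3231: 3-byte form → E3 88 B1.
U+4296: 3-byte form → E4 8A 96.
U+0194: 2-byte form → C6 94.
Concatenated (22 bytes): F3 B6 BB AB F2 88 AE B0 F0 90 8C B9 DF 91 E3 88 B1 E4 8A 96 C6 94.

F3 B6 BB AB F2 88 AE B0 F0 90 8C B9 DF 91 E3 88 B1 E4 8A 96 C6 94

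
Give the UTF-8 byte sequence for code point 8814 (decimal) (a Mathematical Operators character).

E2 89 AE

U+226E = 0x226E = 8814 decimal. In range U+0800–U+FFFF → 3-byte form: 1110xxxx 10xxxxxx 10xxxxxx.
Binary (16 bits): 0010001001101110.
Split 4+6+6: 0010 | 001001 | 101110.
Byte 1: 11100010 = 0xE2.
Byte 2: 10001001 = 0x89.
Byte 3: 10101110 = 0xAE.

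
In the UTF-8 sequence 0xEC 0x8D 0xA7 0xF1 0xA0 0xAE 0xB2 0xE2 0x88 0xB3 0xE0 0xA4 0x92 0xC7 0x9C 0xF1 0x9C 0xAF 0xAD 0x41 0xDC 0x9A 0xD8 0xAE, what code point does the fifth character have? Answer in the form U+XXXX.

U+01DC

Offset 0: leading byte 0xEC = 11101100 → 3-byte char #1 = EC 8D A7.
Offset 3: leading byte 0xF1 = 11110001 → 4-byte char #2 = F1 A0 AE B2.
Offset 7: leading byte 0xE2 = 11100010 → 3-byte char #3 = E2 88 B3.
Offset 10: leading byte 0xE0 = 11100000 → 3-byte char #4 = E0 A4 92.
Offset 13: leading byte 0xC7 = 11000111 → 2-byte char #5 = C7 9C.
Leading byte 0xC7 = 11000111 matches 110xxxxx → 2-byte sequence.
Byte 1: 0xC7 = 11000111, payload 00111 (5 bits).
Byte 2: 0x9C = 10011100 (10xxxxxx ✓), payload 011100.
Concatenate: 00111011100 = 0x1DC (11 bits → U+01DC).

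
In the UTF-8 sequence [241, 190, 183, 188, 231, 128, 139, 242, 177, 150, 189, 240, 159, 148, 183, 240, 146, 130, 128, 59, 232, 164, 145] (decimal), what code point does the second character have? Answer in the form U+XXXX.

U+700B

Offset 0: leading byte 0xF1 = 11110001 → 4-byte char #1 = F1 BE B7 BC.
Offset 4: leading byte 0xE7 = 11100111 → 3-byte char #2 = E7 80 8B.
Leading byte 0xE7 = 11100111 matches 1110xxxx → 3-byte sequence.
Byte 1: 0xE7 = 11100111, payload 0111 (4 bits).
Byte 2: 0x80 = 10000000 (10xxxxxx ✓), payload 000000.
Byte 3: 0x8B = 10001011 (10xxxxxx ✓), payload 001011.
Concatenate: 0111000000001011 = 0x700B (16 bits → U+700B).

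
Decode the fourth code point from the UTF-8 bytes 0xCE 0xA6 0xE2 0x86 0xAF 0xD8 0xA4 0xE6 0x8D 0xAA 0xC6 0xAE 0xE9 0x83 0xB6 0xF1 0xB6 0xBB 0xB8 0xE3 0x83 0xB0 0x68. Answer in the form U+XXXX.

U+636A

Offset 0: leading byte 0xCE = 11001110 → 2-byte char #1 = CE A6.
Offset 2: leading byte 0xE2 = 11100010 → 3-byte char #2 = E2 86 AF.
Offset 5: leading byte 0xD8 = 11011000 → 2-byte char #3 = D8 A4.
Offset 7: leading byte 0xE6 = 11100110 → 3-byte char #4 = E6 8D AA.
Leading byte 0xE6 = 11100110 matches 1110xxxx → 3-byte sequence.
Byte 1: 0xE6 = 11100110, payload 0110 (4 bits).
Byte 2: 0x8D = 10001101 (10xxxxxx ✓), payload 001101.
Byte 3: 0xAA = 10101010 (10xxxxxx ✓), payload 101010.
Concatenate: 0110001101101010 = 0x636A (16 bits → U+636A).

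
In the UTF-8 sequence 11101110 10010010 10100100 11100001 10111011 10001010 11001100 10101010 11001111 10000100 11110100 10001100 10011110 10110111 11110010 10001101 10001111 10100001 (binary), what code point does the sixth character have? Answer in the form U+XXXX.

Offset 0: leading byte 0xEE = 11101110 → 3-byte char #1 = EE 92 A4.
Offset 3: leading byte 0xE1 = 11100001 → 3-byte char #2 = E1 BB 8A.
Offset 6: leading byte 0xCC = 11001100 → 2-byte char #3 = CC AA.
Offset 8: leading byte 0xCF = 11001111 → 2-byte char #4 = CF 84.
Offset 10: leading byte 0xF4 = 11110100 → 4-byte char #5 = F4 8C 9E B7.
Offset 14: leading byte 0xF2 = 11110010 → 4-byte char #6 = F2 8D 8F A1.
Leading byte 0xF2 = 11110010 matches 11110xxx → 4-byte sequence.
Byte 1: 0xF2 = 11110010, payload 010 (3 bits).
Byte 2: 0x8D = 10001101 (10xxxxxx ✓), payload 001101.
Byte 3: 0x8F = 10001111 (10xxxxxx ✓), payload 001111.
Byte 4: 0xA1 = 10100001 (10xxxxxx ✓), payload 100001.
Concatenate: 010001101001111100001 = 0x8D3E1 (21 bits → U+8D3E1).

U+8D3E1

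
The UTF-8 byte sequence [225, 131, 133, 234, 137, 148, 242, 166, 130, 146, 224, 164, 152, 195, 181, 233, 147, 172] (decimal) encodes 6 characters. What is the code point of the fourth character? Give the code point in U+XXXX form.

Offset 0: leading byte 0xE1 = 11100001 → 3-byte char #1 = E1 83 85.
Offset 3: leading byte 0xEA = 11101010 → 3-byte char #2 = EA 89 94.
Offset 6: leading byte 0xF2 = 11110010 → 4-byte char #3 = F2 A6 82 92.
Offset 10: leading byte 0xE0 = 11100000 → 3-byte char #4 = E0 A4 98.
Leading byte 0xE0 = 11100000 matches 1110xxxx → 3-byte sequence.
Byte 1: 0xE0 = 11100000, payload 0000 (4 bits).
Byte 2: 0xA4 = 10100100 (10xxxxxx ✓), payload 100100.
Byte 3: 0x98 = 10011000 (10xxxxxx ✓), payload 011000.
Concatenate: 0000100100011000 = 0x918 (16 bits → U+0918).

U+0918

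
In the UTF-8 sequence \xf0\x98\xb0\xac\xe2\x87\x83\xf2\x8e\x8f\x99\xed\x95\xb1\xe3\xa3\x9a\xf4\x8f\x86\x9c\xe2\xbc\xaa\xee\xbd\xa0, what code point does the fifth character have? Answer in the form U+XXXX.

Offset 0: leading byte 0xF0 = 11110000 → 4-byte char #1 = F0 98 B0 AC.
Offset 4: leading byte 0xE2 = 11100010 → 3-byte char #2 = E2 87 83.
Offset 7: leading byte 0xF2 = 11110010 → 4-byte char #3 = F2 8E 8F 99.
Offset 11: leading byte 0xED = 11101101 → 3-byte char #4 = ED 95 B1.
Offset 14: leading byte 0xE3 = 11100011 → 3-byte char #5 = E3 A3 9A.
Leading byte 0xE3 = 11100011 matches 1110xxxx → 3-byte sequence.
Byte 1: 0xE3 = 11100011, payload 0011 (4 bits).
Byte 2: 0xA3 = 10100011 (10xxxxxx ✓), payload 100011.
Byte 3: 0x9A = 10011010 (10xxxxxx ✓), payload 011010.
Concatenate: 0011100011011010 = 0x38DA (16 bits → U+38DA).

U+38DA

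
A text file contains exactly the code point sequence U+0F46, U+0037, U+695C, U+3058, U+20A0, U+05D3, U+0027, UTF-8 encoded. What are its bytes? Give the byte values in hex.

U+0F46: 3-byte form → E0 BD 86.
U+0037: 1-byte form → 37.
U+695C: 3-byte form → E6 A5 9C.
U+3058: 3-byte form → E3 81 98.
U+20A0: 3-byte form → E2 82 A0.
U+05D3: 2-byte form → D7 93.
U+0027: 1-byte form → 27.
Concatenated (16 bytes): E0 BD 86 37 E6 A5 9C E3 81 98 E2 82 A0 D7 93 27.

E0 BD 86 37 E6 A5 9C E3 81 98 E2 82 A0 D7 93 27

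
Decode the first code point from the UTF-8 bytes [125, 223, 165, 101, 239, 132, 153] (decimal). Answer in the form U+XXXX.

U+007D

Offset 0: leading byte 0x7D = 01111101 → 1-byte char #1 = 7D.
Leading byte 0x7D = 01111101 matches 0xxxxxxx → 1-byte sequence.
Byte 1: 0x7D = 01111101, payload 1111101 (7 bits).
Concatenate: 1111101 = 0x7D (7 bits → U+007D).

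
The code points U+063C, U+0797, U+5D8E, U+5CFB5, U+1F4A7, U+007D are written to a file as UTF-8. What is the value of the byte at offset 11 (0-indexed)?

U+063C → 2-byte form D8 BC at offsets 0–1.
U+0797 → 2-byte form DE 97 at offsets 2–3.
U+5D8E → 3-byte form E5 B6 8E at offsets 4–6.
U+5CFB5 → 4-byte form F1 9C BE B5 at offsets 7–10.
U+1F4A7 → 4-byte form F0 9F 92 A7 at offsets 11–14.
Offset 11 falls in char 5's range; it's byte 1 of F0 9F 92 A7 = 0xF0.

0xF0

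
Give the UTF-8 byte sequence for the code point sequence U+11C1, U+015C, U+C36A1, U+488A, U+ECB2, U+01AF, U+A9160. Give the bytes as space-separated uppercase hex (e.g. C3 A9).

U+11C1: 3-byte form → E1 87 81.
U+015C: 2-byte form → C5 9C.
U+C36A1: 4-byte form → F3 83 9A A1.
U+488A: 3-byte form → E4 A2 8A.
U+ECB2: 3-byte form → EE B2 B2.
U+01AF: 2-byte form → C6 AF.
U+A9160: 4-byte form → F2 A9 85 A0.
Concatenated (21 bytes): E1 87 81 C5 9C F3 83 9A A1 E4 A2 8A EE B2 B2 C6 AF F2 A9 85 A0.

E1 87 81 C5 9C F3 83 9A A1 E4 A2 8A EE B2 B2 C6 AF F2 A9 85 A0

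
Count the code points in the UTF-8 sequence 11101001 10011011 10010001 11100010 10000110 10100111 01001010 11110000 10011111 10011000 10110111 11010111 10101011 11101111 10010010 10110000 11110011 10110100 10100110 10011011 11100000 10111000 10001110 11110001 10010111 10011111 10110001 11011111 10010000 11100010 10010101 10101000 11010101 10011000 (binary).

Byte at offset 0: 0xE9 = 11101001 → 3-byte char (#1). Advance 3.
Byte at offset 3: 0xE2 = 11100010 → 3-byte char (#2). Advance 3.
Byte at offset 6: 0x4A = 01001010 → 1-byte char (#3). Advance 1.
Byte at offset 7: 0xF0 = 11110000 → 4-byte char (#4). Advance 4.
Byte at offset 11: 0xD7 = 11010111 → 2-byte char (#5). Advance 2.
Byte at offset 13: 0xEF = 11101111 → 3-byte char (#6). Advance 3.
Byte at offset 16: 0xF3 = 11110011 → 4-byte char (#7). Advance 4.
Byte at offset 20: 0xE0 = 11100000 → 3-byte char (#8). Advance 3.
Byte at offset 23: 0xF1 = 11110001 → 4-byte char (#9). Advance 4.
Byte at offset 27: 0xDF = 11011111 → 2-byte char (#10). Advance 2.
Byte at offset 29: 0xE2 = 11100010 → 3-byte char (#11). Advance 3.
Byte at offset 32: 0xD5 = 11010101 → 2-byte char (#12). Advance 2.
Reached end at offset 34 after 12 code points.

12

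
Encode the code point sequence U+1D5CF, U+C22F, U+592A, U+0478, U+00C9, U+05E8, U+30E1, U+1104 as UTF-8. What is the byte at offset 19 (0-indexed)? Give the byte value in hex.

0xE1

U+1D5CF → 4-byte form F0 9D 97 8F at offsets 0–3.
U+C22F → 3-byte form EC 88 AF at offsets 4–6.
U+592A → 3-byte form E5 A4 AA at offsets 7–9.
U+0478 → 2-byte form D1 B8 at offsets 10–11.
U+00C9 → 2-byte form C3 89 at offsets 12–13.
U+05E8 → 2-byte form D7 A8 at offsets 14–15.
U+30E1 → 3-byte form E3 83 A1 at offsets 16–18.
U+1104 → 3-byte form E1 84 84 at offsets 19–21.
Offset 19 falls in char 8's range; it's byte 1 of E1 84 84 = 0xE1.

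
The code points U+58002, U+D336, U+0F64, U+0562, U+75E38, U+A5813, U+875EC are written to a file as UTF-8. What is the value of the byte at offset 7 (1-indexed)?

0xB6

1-indexed offset 7 is 0-indexed offset 6.
U+58002 → 4-byte form F1 98 80 82 at offsets 0–3.
U+D336 → 3-byte form ED 8C B6 at offsets 4–6.
Offset 6 falls in char 2's range; it's byte 3 of ED 8C B6 = 0xB6.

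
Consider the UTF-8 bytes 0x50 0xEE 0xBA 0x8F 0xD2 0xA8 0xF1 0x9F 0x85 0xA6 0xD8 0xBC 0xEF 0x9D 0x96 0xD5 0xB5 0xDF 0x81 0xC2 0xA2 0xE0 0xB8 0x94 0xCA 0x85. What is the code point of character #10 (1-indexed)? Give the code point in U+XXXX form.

Offset 0: leading byte 0x50 = 01010000 → 1-byte char #1 = 50.
Offset 1: leading byte 0xEE = 11101110 → 3-byte char #2 = EE BA 8F.
Offset 4: leading byte 0xD2 = 11010010 → 2-byte char #3 = D2 A8.
Offset 6: leading byte 0xF1 = 11110001 → 4-byte char #4 = F1 9F 85 A6.
Offset 10: leading byte 0xD8 = 11011000 → 2-byte char #5 = D8 BC.
Offset 12: leading byte 0xEF = 11101111 → 3-byte char #6 = EF 9D 96.
Offset 15: leading byte 0xD5 = 11010101 → 2-byte char #7 = D5 B5.
Offset 17: leading byte 0xDF = 11011111 → 2-byte char #8 = DF 81.
Offset 19: leading byte 0xC2 = 11000010 → 2-byte char #9 = C2 A2.
Offset 21: leading byte 0xE0 = 11100000 → 3-byte char #10 = E0 B8 94.
Leading byte 0xE0 = 11100000 matches 1110xxxx → 3-byte sequence.
Byte 1: 0xE0 = 11100000, payload 0000 (4 bits).
Byte 2: 0xB8 = 10111000 (10xxxxxx ✓), payload 111000.
Byte 3: 0x94 = 10010100 (10xxxxxx ✓), payload 010100.
Concatenate: 0000111000010100 = 0xE14 (16 bits → U+0E14).

U+0E14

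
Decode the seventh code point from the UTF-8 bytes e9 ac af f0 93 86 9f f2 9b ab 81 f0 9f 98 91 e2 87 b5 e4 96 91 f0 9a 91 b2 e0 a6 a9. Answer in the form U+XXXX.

U+1A472

Offset 0: leading byte 0xE9 = 11101001 → 3-byte char #1 = E9 AC AF.
Offset 3: leading byte 0xF0 = 11110000 → 4-byte char #2 = F0 93 86 9F.
Offset 7: leading byte 0xF2 = 11110010 → 4-byte char #3 = F2 9B AB 81.
Offset 11: leading byte 0xF0 = 11110000 → 4-byte char #4 = F0 9F 98 91.
Offset 15: leading byte 0xE2 = 11100010 → 3-byte char #5 = E2 87 B5.
Offset 18: leading byte 0xE4 = 11100100 → 3-byte char #6 = E4 96 91.
Offset 21: leading byte 0xF0 = 11110000 → 4-byte char #7 = F0 9A 91 B2.
Leading byte 0xF0 = 11110000 matches 11110xxx → 4-byte sequence.
Byte 1: 0xF0 = 11110000, payload 000 (3 bits).
Byte 2: 0x9A = 10011010 (10xxxxxx ✓), payload 011010.
Byte 3: 0x91 = 10010001 (10xxxxxx ✓), payload 010001.
Byte 4: 0xB2 = 10110010 (10xxxxxx ✓), payload 110010.
Concatenate: 000011010010001110010 = 0x1A472 (21 bits → U+1A472).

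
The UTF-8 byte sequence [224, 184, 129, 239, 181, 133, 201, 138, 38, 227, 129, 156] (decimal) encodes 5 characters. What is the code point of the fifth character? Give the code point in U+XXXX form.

Offset 0: leading byte 0xE0 = 11100000 → 3-byte char #1 = E0 B8 81.
Offset 3: leading byte 0xEF = 11101111 → 3-byte char #2 = EF B5 85.
Offset 6: leading byte 0xC9 = 11001001 → 2-byte char #3 = C9 8A.
Offset 8: leading byte 0x26 = 00100110 → 1-byte char #4 = 26.
Offset 9: leading byte 0xE3 = 11100011 → 3-byte char #5 = E3 81 9C.
Leading byte 0xE3 = 11100011 matches 1110xxxx → 3-byte sequence.
Byte 1: 0xE3 = 11100011, payload 0011 (4 bits).
Byte 2: 0x81 = 10000001 (10xxxxxx ✓), payload 000001.
Byte 3: 0x9C = 10011100 (10xxxxxx ✓), payload 011100.
Concatenate: 0011000001011100 = 0x305C (16 bits → U+305C).

U+305C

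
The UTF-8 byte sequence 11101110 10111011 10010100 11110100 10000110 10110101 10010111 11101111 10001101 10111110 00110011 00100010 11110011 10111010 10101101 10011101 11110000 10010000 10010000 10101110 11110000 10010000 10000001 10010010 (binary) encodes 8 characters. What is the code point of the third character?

U+F37E

Offset 0: leading byte 0xEE = 11101110 → 3-byte char #1 = EE BB 94.
Offset 3: leading byte 0xF4 = 11110100 → 4-byte char #2 = F4 86 B5 97.
Offset 7: leading byte 0xEF = 11101111 → 3-byte char #3 = EF 8D BE.
Leading byte 0xEF = 11101111 matches 1110xxxx → 3-byte sequence.
Byte 1: 0xEF = 11101111, payload 1111 (4 bits).
Byte 2: 0x8D = 10001101 (10xxxxxx ✓), payload 001101.
Byte 3: 0xBE = 10111110 (10xxxxxx ✓), payload 111110.
Concatenate: 1111001101111110 = 0xF37E (16 bits → U+F37E).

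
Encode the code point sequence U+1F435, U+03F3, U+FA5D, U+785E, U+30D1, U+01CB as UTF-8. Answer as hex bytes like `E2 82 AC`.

U+1F435: 4-byte form → F0 9F 90 B5.
U+03F3: 2-byte form → CF B3.
U+FA5D: 3-byte form → EF A9 9D.
U+785E: 3-byte form → E7 A1 9E.
U+30D1: 3-byte form → E3 83 91.
U+01CB: 2-byte form → C7 8B.
Concatenated (17 bytes): F0 9F 90 B5 CF B3 EF A9 9D E7 A1 9E E3 83 91 C7 8B.

F0 9F 90 B5 CF B3 EF A9 9D E7 A1 9E E3 83 91 C7 8B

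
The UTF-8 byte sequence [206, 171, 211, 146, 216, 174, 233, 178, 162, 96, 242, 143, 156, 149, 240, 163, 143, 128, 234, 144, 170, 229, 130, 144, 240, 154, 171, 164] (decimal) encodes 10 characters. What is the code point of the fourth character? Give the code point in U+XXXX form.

Offset 0: leading byte 0xCE = 11001110 → 2-byte char #1 = CE AB.
Offset 2: leading byte 0xD3 = 11010011 → 2-byte char #2 = D3 92.
Offset 4: leading byte 0xD8 = 11011000 → 2-byte char #3 = D8 AE.
Offset 6: leading byte 0xE9 = 11101001 → 3-byte char #4 = E9 B2 A2.
Leading byte 0xE9 = 11101001 matches 1110xxxx → 3-byte sequence.
Byte 1: 0xE9 = 11101001, payload 1001 (4 bits).
Byte 2: 0xB2 = 10110010 (10xxxxxx ✓), payload 110010.
Byte 3: 0xA2 = 10100010 (10xxxxxx ✓), payload 100010.
Concatenate: 1001110010100010 = 0x9CA2 (16 bits → U+9CA2).

U+9CA2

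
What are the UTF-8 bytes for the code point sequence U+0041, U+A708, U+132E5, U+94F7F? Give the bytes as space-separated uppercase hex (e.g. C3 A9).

U+0041: 1-byte form → 41.
U+A708: 3-byte form → EA 9C 88.
U+132E5: 4-byte form → F0 93 8B A5.
U+94F7F: 4-byte form → F2 94 BD BF.
Concatenated (12 bytes): 41 EA 9C 88 F0 93 8B A5 F2 94 BD BF.

41 EA 9C 88 F0 93 8B A5 F2 94 BD BF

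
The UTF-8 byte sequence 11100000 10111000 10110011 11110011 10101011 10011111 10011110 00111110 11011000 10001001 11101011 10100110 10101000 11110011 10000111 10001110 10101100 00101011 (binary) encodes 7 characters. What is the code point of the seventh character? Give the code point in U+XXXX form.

U+002B

Offset 0: leading byte 0xE0 = 11100000 → 3-byte char #1 = E0 B8 B3.
Offset 3: leading byte 0xF3 = 11110011 → 4-byte char #2 = F3 AB 9F 9E.
Offset 7: leading byte 0x3E = 00111110 → 1-byte char #3 = 3E.
Offset 8: leading byte 0xD8 = 11011000 → 2-byte char #4 = D8 89.
Offset 10: leading byte 0xEB = 11101011 → 3-byte char #5 = EB A6 A8.
Offset 13: leading byte 0xF3 = 11110011 → 4-byte char #6 = F3 87 8E AC.
Offset 17: leading byte 0x2B = 00101011 → 1-byte char #7 = 2B.
Leading byte 0x2B = 00101011 matches 0xxxxxxx → 1-byte sequence.
Byte 1: 0x2B = 00101011, payload 0101011 (7 bits).
Concatenate: 0101011 = 0x2B (7 bits → U+002B).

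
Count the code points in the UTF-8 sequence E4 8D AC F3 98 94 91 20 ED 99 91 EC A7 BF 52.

6

Byte at offset 0: 0xE4 = 11100100 → 3-byte char (#1). Advance 3.
Byte at offset 3: 0xF3 = 11110011 → 4-byte char (#2). Advance 4.
Byte at offset 7: 0x20 = 00100000 → 1-byte char (#3). Advance 1.
Byte at offset 8: 0xED = 11101101 → 3-byte char (#4). Advance 3.
Byte at offset 11: 0xEC = 11101100 → 3-byte char (#5). Advance 3.
Byte at offset 14: 0x52 = 01010010 → 1-byte char (#6). Advance 1.
Reached end at offset 15 after 6 code points.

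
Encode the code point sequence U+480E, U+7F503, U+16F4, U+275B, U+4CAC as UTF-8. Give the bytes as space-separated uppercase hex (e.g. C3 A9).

U+480E: 3-byte form → E4 A0 8E.
U+7F503: 4-byte form → F1 BF 94 83.
U+16F4: 3-byte form → E1 9B B4.
U+275B: 3-byte form → E2 9D 9B.
U+4CAC: 3-byte form → E4 B2 AC.
Concatenated (16 bytes): E4 A0 8E F1 BF 94 83 E1 9B B4 E2 9D 9B E4 B2 AC.

E4 A0 8E F1 BF 94 83 E1 9B B4 E2 9D 9B E4 B2 AC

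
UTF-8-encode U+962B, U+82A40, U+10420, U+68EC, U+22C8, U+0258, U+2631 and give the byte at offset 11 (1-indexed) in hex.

1-indexed offset 11 is 0-indexed offset 10.
U+962B → 3-byte form E9 98 AB at offsets 0–2.
U+82A40 → 4-byte form F2 82 A9 80 at offsets 3–6.
U+10420 → 4-byte form F0 90 90 A0 at offsets 7–10.
Offset 10 falls in char 3's range; it's byte 4 of F0 90 90 A0 = 0xA0.

0xA0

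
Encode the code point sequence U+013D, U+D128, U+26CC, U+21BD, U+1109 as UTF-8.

C4 BD ED 84 A8 E2 9B 8C E2 86 BD E1 84 89

U+013D: 2-byte form → C4 BD.
U+D128: 3-byte form → ED 84 A8.
U+26CC: 3-byte form → E2 9B 8C.
U+21BD: 3-byte form → E2 86 BD.
U+1109: 3-byte form → E1 84 89.
Concatenated (14 bytes): C4 BD ED 84 A8 E2 9B 8C E2 86 BD E1 84 89.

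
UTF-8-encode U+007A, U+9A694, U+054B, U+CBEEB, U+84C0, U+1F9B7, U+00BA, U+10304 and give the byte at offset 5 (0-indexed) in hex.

U+007A → 1-byte form 7A at offsets 0–0.
U+9A694 → 4-byte form F2 9A 9A 94 at offsets 1–4.
U+054B → 2-byte form D5 8B at offsets 5–6.
Offset 5 falls in char 3's range; it's byte 1 of D5 8B = 0xD5.

0xD5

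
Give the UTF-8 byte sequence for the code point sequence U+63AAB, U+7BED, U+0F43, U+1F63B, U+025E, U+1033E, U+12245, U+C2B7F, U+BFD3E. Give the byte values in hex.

F1 A3 AA AB E7 AF AD E0 BD 83 F0 9F 98 BB C9 9E F0 90 8C BE F0 92 89 85 F3 82 AD BF F2 BF B4 BE

U+63AAB: 4-byte form → F1 A3 AA AB.
U+7BED: 3-byte form → E7 AF AD.
U+0F43: 3-byte form → E0 BD 83.
U+1F63B: 4-byte form → F0 9F 98 BB.
U+025E: 2-byte form → C9 9E.
U+1033E: 4-byte form → F0 90 8C BE.
U+12245: 4-byte form → F0 92 89 85.
U+C2B7F: 4-byte form → F3 82 AD BF.
U+BFD3E: 4-byte form → F2 BF B4 BE.
Concatenated (32 bytes): F1 A3 AA AB E7 AF AD E0 BD 83 F0 9F 98 BB C9 9E F0 90 8C BE F0 92 89 85 F3 82 AD BF F2 BF B4 BE.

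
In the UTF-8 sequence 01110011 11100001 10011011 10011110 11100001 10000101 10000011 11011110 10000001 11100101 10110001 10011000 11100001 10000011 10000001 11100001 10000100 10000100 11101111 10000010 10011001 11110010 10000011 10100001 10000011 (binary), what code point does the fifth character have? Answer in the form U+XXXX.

U+5C58

Offset 0: leading byte 0x73 = 01110011 → 1-byte char #1 = 73.
Offset 1: leading byte 0xE1 = 11100001 → 3-byte char #2 = E1 9B 9E.
Offset 4: leading byte 0xE1 = 11100001 → 3-byte char #3 = E1 85 83.
Offset 7: leading byte 0xDE = 11011110 → 2-byte char #4 = DE 81.
Offset 9: leading byte 0xE5 = 11100101 → 3-byte char #5 = E5 B1 98.
Leading byte 0xE5 = 11100101 matches 1110xxxx → 3-byte sequence.
Byte 1: 0xE5 = 11100101, payload 0101 (4 bits).
Byte 2: 0xB1 = 10110001 (10xxxxxx ✓), payload 110001.
Byte 3: 0x98 = 10011000 (10xxxxxx ✓), payload 011000.
Concatenate: 0101110001011000 = 0x5C58 (16 bits → U+5C58).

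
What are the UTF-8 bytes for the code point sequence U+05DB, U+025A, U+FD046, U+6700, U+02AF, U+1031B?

U+05DB: 2-byte form → D7 9B.
U+025A: 2-byte form → C9 9A.
U+FD046: 4-byte form → F3 BD 81 86.
U+6700: 3-byte form → E6 9C 80.
U+02AF: 2-byte form → CA AF.
U+1031B: 4-byte form → F0 90 8C 9B.
Concatenated (17 bytes): D7 9B C9 9A F3 BD 81 86 E6 9C 80 CA AF F0 90 8C 9B.

D7 9B C9 9A F3 BD 81 86 E6 9C 80 CA AF F0 90 8C 9B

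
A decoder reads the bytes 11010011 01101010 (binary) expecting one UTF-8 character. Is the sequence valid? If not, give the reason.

invalid (non-continuation byte where continuation expected)

Leading byte 0xD3 = 11010011 → 2-byte form.
Byte 2 is 0x6A = 01101010, which is not 10xxxxxx — expected a continuation byte.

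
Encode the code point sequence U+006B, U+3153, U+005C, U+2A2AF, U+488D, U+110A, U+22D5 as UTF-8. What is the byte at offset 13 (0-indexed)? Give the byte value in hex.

0x84

U+006B → 1-byte form 6B at offsets 0–0.
U+3153 → 3-byte form E3 85 93 at offsets 1–3.
U+005C → 1-byte form 5C at offsets 4–4.
U+2A2AF → 4-byte form F0 AA 8A AF at offsets 5–8.
U+488D → 3-byte form E4 A2 8D at offsets 9–11.
U+110A → 3-byte form E1 84 8A at offsets 12–14.
Offset 13 falls in char 6's range; it's byte 2 of E1 84 8A = 0x84.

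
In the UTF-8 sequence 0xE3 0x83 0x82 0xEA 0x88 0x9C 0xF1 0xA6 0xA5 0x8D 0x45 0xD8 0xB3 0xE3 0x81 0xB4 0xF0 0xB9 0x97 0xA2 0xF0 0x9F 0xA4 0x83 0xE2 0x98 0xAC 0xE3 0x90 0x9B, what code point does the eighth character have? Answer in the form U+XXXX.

U+1F903

Offset 0: leading byte 0xE3 = 11100011 → 3-byte char #1 = E3 83 82.
Offset 3: leading byte 0xEA = 11101010 → 3-byte char #2 = EA 88 9C.
Offset 6: leading byte 0xF1 = 11110001 → 4-byte char #3 = F1 A6 A5 8D.
Offset 10: leading byte 0x45 = 01000101 → 1-byte char #4 = 45.
Offset 11: leading byte 0xD8 = 11011000 → 2-byte char #5 = D8 B3.
Offset 13: leading byte 0xE3 = 11100011 → 3-byte char #6 = E3 81 B4.
Offset 16: leading byte 0xF0 = 11110000 → 4-byte char #7 = F0 B9 97 A2.
Offset 20: leading byte 0xF0 = 11110000 → 4-byte char #8 = F0 9F A4 83.
Leading byte 0xF0 = 11110000 matches 11110xxx → 4-byte sequence.
Byte 1: 0xF0 = 11110000, payload 000 (3 bits).
Byte 2: 0x9F = 10011111 (10xxxxxx ✓), payload 011111.
Byte 3: 0xA4 = 10100100 (10xxxxxx ✓), payload 100100.
Byte 4: 0x83 = 10000011 (10xxxxxx ✓), payload 000011.
Concatenate: 000011111100100000011 = 0x1F903 (21 bits → U+1F903).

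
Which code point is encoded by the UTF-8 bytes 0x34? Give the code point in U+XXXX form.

U+0034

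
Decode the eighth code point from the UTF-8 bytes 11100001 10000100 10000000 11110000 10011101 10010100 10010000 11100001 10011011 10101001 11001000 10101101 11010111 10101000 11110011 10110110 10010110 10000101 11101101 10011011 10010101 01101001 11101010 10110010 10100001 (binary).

Offset 0: leading byte 0xE1 = 11100001 → 3-byte char #1 = E1 84 80.
Offset 3: leading byte 0xF0 = 11110000 → 4-byte char #2 = F0 9D 94 90.
Offset 7: leading byte 0xE1 = 11100001 → 3-byte char #3 = E1 9B A9.
Offset 10: leading byte 0xC8 = 11001000 → 2-byte char #4 = C8 AD.
Offset 12: leading byte 0xD7 = 11010111 → 2-byte char #5 = D7 A8.
Offset 14: leading byte 0xF3 = 11110011 → 4-byte char #6 = F3 B6 96 85.
Offset 18: leading byte 0xED = 11101101 → 3-byte char #7 = ED 9B 95.
Offset 21: leading byte 0x69 = 01101001 → 1-byte char #8 = 69.
Leading byte 0x69 = 01101001 matches 0xxxxxxx → 1-byte sequence.
Byte 1: 0x69 = 01101001, payload 1101001 (7 bits).
Concatenate: 1101001 = 0x69 (7 bits → U+0069).

U+0069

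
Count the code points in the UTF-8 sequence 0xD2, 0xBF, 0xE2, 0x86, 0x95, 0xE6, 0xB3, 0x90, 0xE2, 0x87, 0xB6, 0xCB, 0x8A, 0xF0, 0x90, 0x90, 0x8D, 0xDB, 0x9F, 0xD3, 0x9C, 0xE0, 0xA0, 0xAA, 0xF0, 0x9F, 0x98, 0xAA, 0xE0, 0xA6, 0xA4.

11

Byte at offset 0: 0xD2 = 11010010 → 2-byte char (#1). Advance 2.
Byte at offset 2: 0xE2 = 11100010 → 3-byte char (#2). Advance 3.
Byte at offset 5: 0xE6 = 11100110 → 3-byte char (#3). Advance 3.
Byte at offset 8: 0xE2 = 11100010 → 3-byte char (#4). Advance 3.
Byte at offset 11: 0xCB = 11001011 → 2-byte char (#5). Advance 2.
Byte at offset 13: 0xF0 = 11110000 → 4-byte char (#6). Advance 4.
Byte at offset 17: 0xDB = 11011011 → 2-byte char (#7). Advance 2.
Byte at offset 19: 0xD3 = 11010011 → 2-byte char (#8). Advance 2.
Byte at offset 21: 0xE0 = 11100000 → 3-byte char (#9). Advance 3.
Byte at offset 24: 0xF0 = 11110000 → 4-byte char (#10). Advance 4.
Byte at offset 28: 0xE0 = 11100000 → 3-byte char (#11). Advance 3.
Reached end at offset 31 after 11 code points.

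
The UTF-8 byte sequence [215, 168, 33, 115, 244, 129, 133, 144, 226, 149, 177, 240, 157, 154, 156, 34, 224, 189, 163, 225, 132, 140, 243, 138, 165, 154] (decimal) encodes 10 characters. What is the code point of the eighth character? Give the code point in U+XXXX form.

U+0F63

Offset 0: leading byte 0xD7 = 11010111 → 2-byte char #1 = D7 A8.
Offset 2: leading byte 0x21 = 00100001 → 1-byte char #2 = 21.
Offset 3: leading byte 0x73 = 01110011 → 1-byte char #3 = 73.
Offset 4: leading byte 0xF4 = 11110100 → 4-byte char #4 = F4 81 85 90.
Offset 8: leading byte 0xE2 = 11100010 → 3-byte char #5 = E2 95 B1.
Offset 11: leading byte 0xF0 = 11110000 → 4-byte char #6 = F0 9D 9A 9C.
Offset 15: leading byte 0x22 = 00100010 → 1-byte char #7 = 22.
Offset 16: leading byte 0xE0 = 11100000 → 3-byte char #8 = E0 BD A3.
Leading byte 0xE0 = 11100000 matches 1110xxxx → 3-byte sequence.
Byte 1: 0xE0 = 11100000, payload 0000 (4 bits).
Byte 2: 0xBD = 10111101 (10xxxxxx ✓), payload 111101.
Byte 3: 0xA3 = 10100011 (10xxxxxx ✓), payload 100011.
Concatenate: 0000111101100011 = 0xF63 (16 bits → U+0F63).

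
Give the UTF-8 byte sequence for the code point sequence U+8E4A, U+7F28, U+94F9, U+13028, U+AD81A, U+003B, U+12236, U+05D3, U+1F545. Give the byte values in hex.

E8 B9 8A E7 BC A8 E9 93 B9 F0 93 80 A8 F2 AD A0 9A 3B F0 92 88 B6 D7 93 F0 9F 95 85

U+8E4A: 3-byte form → E8 B9 8A.
U+7F28: 3-byte form → E7 BC A8.
U+94F9: 3-byte form → E9 93 B9.
U+13028: 4-byte form → F0 93 80 A8.
U+AD81A: 4-byte form → F2 AD A0 9A.
U+003B: 1-byte form → 3B.
U+12236: 4-byte form → F0 92 88 B6.
U+05D3: 2-byte form → D7 93.
U+1F545: 4-byte form → F0 9F 95 85.
Concatenated (28 bytes): E8 B9 8A E7 BC A8 E9 93 B9 F0 93 80 A8 F2 AD A0 9A 3B F0 92 88 B6 D7 93 F0 9F 95 85.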